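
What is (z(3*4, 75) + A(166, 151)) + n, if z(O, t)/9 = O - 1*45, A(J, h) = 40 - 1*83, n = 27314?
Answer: 26974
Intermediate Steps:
A(J, h) = -43 (A(J, h) = 40 - 83 = -43)
z(O, t) = -405 + 9*O (z(O, t) = 9*(O - 1*45) = 9*(O - 45) = 9*(-45 + O) = -405 + 9*O)
(z(3*4, 75) + A(166, 151)) + n = ((-405 + 9*(3*4)) - 43) + 27314 = ((-405 + 9*12) - 43) + 27314 = ((-405 + 108) - 43) + 27314 = (-297 - 43) + 27314 = -340 + 27314 = 26974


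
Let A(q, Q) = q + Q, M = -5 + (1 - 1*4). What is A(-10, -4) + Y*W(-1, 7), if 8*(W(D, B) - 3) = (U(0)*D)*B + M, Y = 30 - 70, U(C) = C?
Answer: -94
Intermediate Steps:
M = -8 (M = -5 + (1 - 4) = -5 - 3 = -8)
Y = -40
W(D, B) = 2 (W(D, B) = 3 + ((0*D)*B - 8)/8 = 3 + (0*B - 8)/8 = 3 + (0 - 8)/8 = 3 + (⅛)*(-8) = 3 - 1 = 2)
A(q, Q) = Q + q
A(-10, -4) + Y*W(-1, 7) = (-4 - 10) - 40*2 = -14 - 80 = -94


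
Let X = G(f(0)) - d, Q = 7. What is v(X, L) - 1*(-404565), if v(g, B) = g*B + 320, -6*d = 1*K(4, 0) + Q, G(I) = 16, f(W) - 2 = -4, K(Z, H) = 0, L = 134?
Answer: 1221556/3 ≈ 4.0719e+5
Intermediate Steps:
f(W) = -2 (f(W) = 2 - 4 = -2)
d = -7/6 (d = -(1*0 + 7)/6 = -(0 + 7)/6 = -1/6*7 = -7/6 ≈ -1.1667)
X = 103/6 (X = 16 - 1*(-7/6) = 16 + 7/6 = 103/6 ≈ 17.167)
v(g, B) = 320 + B*g (v(g, B) = B*g + 320 = 320 + B*g)
v(X, L) - 1*(-404565) = (320 + 134*(103/6)) - 1*(-404565) = (320 + 6901/3) + 404565 = 7861/3 + 404565 = 1221556/3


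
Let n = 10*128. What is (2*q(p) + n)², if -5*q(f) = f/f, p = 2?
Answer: 40934404/25 ≈ 1.6374e+6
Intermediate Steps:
q(f) = -⅕ (q(f) = -f/(5*f) = -⅕*1 = -⅕)
n = 1280
(2*q(p) + n)² = (2*(-⅕) + 1280)² = (-⅖ + 1280)² = (6398/5)² = 40934404/25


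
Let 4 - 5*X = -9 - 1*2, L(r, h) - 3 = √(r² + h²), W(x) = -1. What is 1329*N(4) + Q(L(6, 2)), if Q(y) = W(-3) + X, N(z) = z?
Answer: 5318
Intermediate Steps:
L(r, h) = 3 + √(h² + r²) (L(r, h) = 3 + √(r² + h²) = 3 + √(h² + r²))
X = 3 (X = ⅘ - (-9 - 1*2)/5 = ⅘ - (-9 - 2)/5 = ⅘ - ⅕*(-11) = ⅘ + 11/5 = 3)
Q(y) = 2 (Q(y) = -1 + 3 = 2)
1329*N(4) + Q(L(6, 2)) = 1329*4 + 2 = 5316 + 2 = 5318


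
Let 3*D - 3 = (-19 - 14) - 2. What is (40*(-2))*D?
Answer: 2560/3 ≈ 853.33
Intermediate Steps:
D = -32/3 (D = 1 + ((-19 - 14) - 2)/3 = 1 + (-33 - 2)/3 = 1 + (⅓)*(-35) = 1 - 35/3 = -32/3 ≈ -10.667)
(40*(-2))*D = (40*(-2))*(-32/3) = -80*(-32/3) = 2560/3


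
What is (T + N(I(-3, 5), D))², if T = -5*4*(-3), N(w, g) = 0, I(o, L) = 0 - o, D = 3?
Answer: 3600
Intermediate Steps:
I(o, L) = -o
T = 60 (T = -20*(-3) = 60)
(T + N(I(-3, 5), D))² = (60 + 0)² = 60² = 3600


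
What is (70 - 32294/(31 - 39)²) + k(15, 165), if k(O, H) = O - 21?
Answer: -14099/32 ≈ -440.59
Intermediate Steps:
k(O, H) = -21 + O
(70 - 32294/(31 - 39)²) + k(15, 165) = (70 - 32294/(31 - 39)²) + (-21 + 15) = (70 - 32294/((-8)²)) - 6 = (70 - 32294/64) - 6 = (70 - 32294*1/64) - 6 = (70 - 16147/32) - 6 = -13907/32 - 6 = -14099/32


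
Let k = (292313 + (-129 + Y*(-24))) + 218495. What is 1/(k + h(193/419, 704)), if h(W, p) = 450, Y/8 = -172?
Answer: 1/544153 ≈ 1.8377e-6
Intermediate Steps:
Y = -1376 (Y = 8*(-172) = -1376)
k = 543703 (k = (292313 + (-129 - 1376*(-24))) + 218495 = (292313 + (-129 + 33024)) + 218495 = (292313 + 32895) + 218495 = 325208 + 218495 = 543703)
1/(k + h(193/419, 704)) = 1/(543703 + 450) = 1/544153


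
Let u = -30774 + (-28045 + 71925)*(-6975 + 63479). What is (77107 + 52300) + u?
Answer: 2479494153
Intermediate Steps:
u = 2479364746 (u = -30774 + 43880*56504 = -30774 + 2479395520 = 2479364746)
(77107 + 52300) + u = (77107 + 52300) + 2479364746 = 129407 + 2479364746 = 2479494153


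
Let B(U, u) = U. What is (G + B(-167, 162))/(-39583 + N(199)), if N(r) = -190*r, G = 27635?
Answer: -27468/77393 ≈ -0.35492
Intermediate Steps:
(G + B(-167, 162))/(-39583 + N(199)) = (27635 - 167)/(-39583 - 190*199) = 27468/(-39583 - 37810) = 27468/(-77393) = 27468*(-1/77393) = -27468/77393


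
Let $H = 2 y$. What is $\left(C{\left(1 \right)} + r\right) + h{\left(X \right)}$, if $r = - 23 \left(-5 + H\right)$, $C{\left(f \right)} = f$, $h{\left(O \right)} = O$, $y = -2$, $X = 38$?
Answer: $246$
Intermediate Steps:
$H = -4$ ($H = 2 \left(-2\right) = -4$)
$r = 207$ ($r = - 23 \left(-5 - 4\right) = \left(-23\right) \left(-9\right) = 207$)
$\left(C{\left(1 \right)} + r\right) + h{\left(X \right)} = \left(1 + 207\right) + 38 = 208 + 38 = 246$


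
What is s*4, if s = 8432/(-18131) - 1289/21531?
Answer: -819681004/390378561 ≈ -2.0997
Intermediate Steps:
s = -204920251/390378561 (s = 8432*(-1/18131) - 1289*1/21531 = -8432/18131 - 1289/21531 = -204920251/390378561 ≈ -0.52493)
s*4 = -204920251/390378561*4 = -819681004/390378561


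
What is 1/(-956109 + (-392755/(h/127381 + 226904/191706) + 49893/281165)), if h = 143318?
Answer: -7925785339707890/8926234430647300880847 ≈ -8.8792e-7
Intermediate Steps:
1/(-956109 + (-392755/(h/127381 + 226904/191706) + 49893/281165)) = 1/(-956109 + (-392755/(143318/127381 + 226904/191706) + 49893/281165)) = 1/(-956109 + (-392755/(143318*(1/127381) + 226904*(1/191706)) + 49893*(1/281165))) = 1/(-956109 + (-392755/(143318/127381 + 113452/95853) + 49893/281165)) = 1/(-956109 + (-392755/28189089466/12209850993 + 49893/281165)) = 1/(-956109 + (-392755*12209850993/28189089466 + 49893/281165)) = 1/(-956109 + (-4795480026755715/28189089466 + 49893/281165)) = 1/(-956109 - 1348319735284529880837/7925785339707890) = 1/(-8926234430647300880847/7925785339707890) = -7925785339707890/8926234430647300880847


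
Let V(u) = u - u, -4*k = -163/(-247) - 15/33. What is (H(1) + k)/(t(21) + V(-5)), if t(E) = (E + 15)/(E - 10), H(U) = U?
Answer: 5155/17784 ≈ 0.28987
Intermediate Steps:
k = -279/5434 (k = -(-163/(-247) - 15/33)/4 = -(-163*(-1/247) - 15*1/33)/4 = -(163/247 - 5/11)/4 = -¼*558/2717 = -279/5434 ≈ -0.051343)
V(u) = 0
t(E) = (15 + E)/(-10 + E)
(H(1) + k)/(t(21) + V(-5)) = (1 - 279/5434)/((15 + 21)/(-10 + 21) + 0) = 5155/(5434*(36/11 + 0)) = 5155/(5434*(36/11)) = (5155/5434)*(11/36) = 5155/17784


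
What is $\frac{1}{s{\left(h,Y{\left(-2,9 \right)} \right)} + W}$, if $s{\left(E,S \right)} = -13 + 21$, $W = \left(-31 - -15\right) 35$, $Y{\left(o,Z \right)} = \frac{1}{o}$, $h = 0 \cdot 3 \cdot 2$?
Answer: $- \frac{1}{552} \approx -0.0018116$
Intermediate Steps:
$h = 0$ ($h = 0 \cdot 2 = 0$)
$W = -560$ ($W = \left(-31 + 15\right) 35 = \left(-16\right) 35 = -560$)
$s{\left(E,S \right)} = 8$
$\frac{1}{s{\left(h,Y{\left(-2,9 \right)} \right)} + W} = \frac{1}{8 - 560} = \frac{1}{-552} = - \frac{1}{552}$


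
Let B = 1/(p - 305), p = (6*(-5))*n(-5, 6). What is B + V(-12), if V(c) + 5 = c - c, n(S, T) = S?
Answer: -776/155 ≈ -5.0065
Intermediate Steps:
V(c) = -5 (V(c) = -5 + (c - c) = -5 + 0 = -5)
p = 150 (p = (6*(-5))*(-5) = -30*(-5) = 150)
B = -1/155 (B = 1/(150 - 305) = 1/(-155) = -1/155 ≈ -0.0064516)
B + V(-12) = -1/155 - 5 = -776/155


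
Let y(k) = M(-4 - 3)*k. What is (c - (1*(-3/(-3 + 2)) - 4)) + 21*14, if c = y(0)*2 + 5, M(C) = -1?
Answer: 300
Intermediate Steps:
y(k) = -k
c = 5 (c = -1*0*2 + 5 = 0*2 + 5 = 0 + 5 = 5)
(c - (1*(-3/(-3 + 2)) - 4)) + 21*14 = (5 - (1*(-3/(-3 + 2)) - 4)) + 21*14 = (5 - (1*(-3/(-1)) - 4)) + 294 = (5 - (1*(-3*(-1)) - 4)) + 294 = (5 - (1*3 - 4)) + 294 = (5 - (3 - 4)) + 294 = (5 - 1*(-1)) + 294 = (5 + 1) + 294 = 6 + 294 = 300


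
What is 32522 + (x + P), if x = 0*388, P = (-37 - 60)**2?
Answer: 41931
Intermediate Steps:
P = 9409 (P = (-97)**2 = 9409)
x = 0
32522 + (x + P) = 32522 + (0 + 9409) = 32522 + 9409 = 41931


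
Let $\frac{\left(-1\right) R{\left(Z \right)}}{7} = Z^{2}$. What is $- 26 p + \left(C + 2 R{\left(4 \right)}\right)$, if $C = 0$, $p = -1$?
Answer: $-198$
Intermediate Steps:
$R{\left(Z \right)} = - 7 Z^{2}$
$- 26 p + \left(C + 2 R{\left(4 \right)}\right) = \left(-26\right) \left(-1\right) + \left(0 + 2 \left(- 7 \cdot 4^{2}\right)\right) = 26 + \left(0 + 2 \left(\left(-7\right) 16\right)\right) = 26 + \left(0 + 2 \left(-112\right)\right) = 26 + \left(0 - 224\right) = 26 - 224 = -198$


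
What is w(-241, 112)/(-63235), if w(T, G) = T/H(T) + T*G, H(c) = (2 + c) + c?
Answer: 12955919/30352800 ≈ 0.42684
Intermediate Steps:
H(c) = 2 + 2*c
w(T, G) = G*T + T/(2 + 2*T) (w(T, G) = T/(2 + 2*T) + T*G = T/(2 + 2*T) + G*T = G*T + T/(2 + 2*T))
w(-241, 112)/(-63235) = ((½)*(-241)*(1 + 2*112*(1 - 241))/(1 - 241))/(-63235) = ((½)*(-241)*(1 + 2*112*(-240))/(-240))*(-1/63235) = ((½)*(-241)*(-1/240)*(1 - 53760))*(-1/63235) = ((½)*(-241)*(-1/240)*(-53759))*(-1/63235) = -12955919/480*(-1/63235) = 12955919/30352800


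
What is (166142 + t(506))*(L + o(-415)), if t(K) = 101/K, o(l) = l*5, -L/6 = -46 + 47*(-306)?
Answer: 7103153552829/506 ≈ 1.4038e+10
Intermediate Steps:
L = 86568 (L = -6*(-46 + 47*(-306)) = -6*(-46 - 14382) = -6*(-14428) = 86568)
o(l) = 5*l
(166142 + t(506))*(L + o(-415)) = (166142 + 101/506)*(86568 + 5*(-415)) = (166142 + 101*(1/506))*(86568 - 2075) = (166142 + 101/506)*84493 = (84067953/506)*84493 = 7103153552829/506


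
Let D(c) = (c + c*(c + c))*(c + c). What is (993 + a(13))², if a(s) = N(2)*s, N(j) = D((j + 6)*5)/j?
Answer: 2841898038849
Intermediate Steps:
D(c) = 2*c*(c + 2*c²) (D(c) = (c + c*(2*c))*(2*c) = (c + 2*c²)*(2*c) = 2*c*(c + 2*c²))
N(j) = (30 + 5*j)²*(122 + 20*j)/j (N(j) = (((j + 6)*5)²*(2 + 4*((j + 6)*5)))/j = (((6 + j)*5)²*(2 + 4*((6 + j)*5)))/j = ((30 + 5*j)²*(2 + 4*(30 + 5*j)))/j = ((30 + 5*j)²*(2 + (120 + 20*j)))/j = ((30 + 5*j)²*(122 + 20*j))/j = (30 + 5*j)²*(122 + 20*j)/j)
a(s) = 129600*s (a(s) = ((6 + 2)²*(3050 + 500*2)/2)*s = ((½)*8²*(3050 + 1000))*s = ((½)*64*4050)*s = 129600*s)
(993 + a(13))² = (993 + 129600*13)² = (993 + 1684800)² = 1685793² = 2841898038849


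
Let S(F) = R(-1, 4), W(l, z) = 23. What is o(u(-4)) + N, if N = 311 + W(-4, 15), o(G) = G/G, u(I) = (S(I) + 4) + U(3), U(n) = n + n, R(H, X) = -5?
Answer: 335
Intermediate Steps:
U(n) = 2*n
S(F) = -5
u(I) = 5 (u(I) = (-5 + 4) + 2*3 = -1 + 6 = 5)
o(G) = 1
N = 334 (N = 311 + 23 = 334)
o(u(-4)) + N = 1 + 334 = 335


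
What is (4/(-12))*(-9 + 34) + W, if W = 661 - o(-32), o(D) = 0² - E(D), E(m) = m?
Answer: 1862/3 ≈ 620.67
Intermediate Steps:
o(D) = -D (o(D) = 0² - D = 0 - D = -D)
W = 629 (W = 661 - (-1)*(-32) = 661 - 1*32 = 661 - 32 = 629)
(4/(-12))*(-9 + 34) + W = (4/(-12))*(-9 + 34) + 629 = (4*(-1/12))*25 + 629 = -⅓*25 + 629 = -25/3 + 629 = 1862/3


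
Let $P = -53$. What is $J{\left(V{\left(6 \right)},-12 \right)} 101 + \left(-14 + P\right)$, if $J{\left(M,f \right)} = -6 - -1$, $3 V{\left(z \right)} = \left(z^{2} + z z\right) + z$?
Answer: $-572$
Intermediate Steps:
$V{\left(z \right)} = \frac{z}{3} + \frac{2 z^{2}}{3}$ ($V{\left(z \right)} = \frac{\left(z^{2} + z z\right) + z}{3} = \frac{\left(z^{2} + z^{2}\right) + z}{3} = \frac{2 z^{2} + z}{3} = \frac{z + 2 z^{2}}{3} = \frac{z}{3} + \frac{2 z^{2}}{3}$)
$J{\left(M,f \right)} = -5$ ($J{\left(M,f \right)} = -6 + 1 = -5$)
$J{\left(V{\left(6 \right)},-12 \right)} 101 + \left(-14 + P\right) = \left(-5\right) 101 - 67 = -505 - 67 = -572$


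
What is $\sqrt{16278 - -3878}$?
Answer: $2 \sqrt{5039} \approx 141.97$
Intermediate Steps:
$\sqrt{16278 - -3878} = \sqrt{16278 + \left(-19894 + 23772\right)} = \sqrt{16278 + 3878} = \sqrt{20156} = 2 \sqrt{5039}$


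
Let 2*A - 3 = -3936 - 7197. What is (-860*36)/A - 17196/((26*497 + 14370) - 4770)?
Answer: 20052846/4177831 ≈ 4.7998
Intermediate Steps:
A = -5565 (A = 3/2 + (-3936 - 7197)/2 = 3/2 + (1/2)*(-11133) = 3/2 - 11133/2 = -5565)
(-860*36)/A - 17196/((26*497 + 14370) - 4770) = -860*36/(-5565) - 17196/((26*497 + 14370) - 4770) = -30960*(-1/5565) - 17196/((12922 + 14370) - 4770) = 2064/371 - 17196/(27292 - 4770) = 2064/371 - 17196/22522 = 2064/371 - 17196*1/22522 = 2064/371 - 8598/11261 = 20052846/4177831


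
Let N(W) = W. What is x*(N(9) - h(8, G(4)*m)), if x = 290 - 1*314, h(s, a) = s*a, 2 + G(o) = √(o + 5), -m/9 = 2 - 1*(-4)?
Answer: -10584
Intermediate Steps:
m = -54 (m = -9*(2 - 1*(-4)) = -9*(2 + 4) = -9*6 = -54)
G(o) = -2 + √(5 + o) (G(o) = -2 + √(o + 5) = -2 + √(5 + o))
h(s, a) = a*s
x = -24 (x = 290 - 314 = -24)
x*(N(9) - h(8, G(4)*m)) = -24*(9 - (-2 + √(5 + 4))*(-54)*8) = -24*(9 - (-2 + √9)*(-54)*8) = -24*(9 - (-2 + 3)*(-54)*8) = -24*(9 - 1*(-54)*8) = -24*(9 - (-54)*8) = -24*(9 - 1*(-432)) = -24*(9 + 432) = -24*441 = -10584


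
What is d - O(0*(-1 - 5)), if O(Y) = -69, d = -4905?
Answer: -4836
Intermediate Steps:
d - O(0*(-1 - 5)) = -4905 - 1*(-69) = -4905 + 69 = -4836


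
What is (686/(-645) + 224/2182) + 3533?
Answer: 2485478249/703695 ≈ 3532.0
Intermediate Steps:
(686/(-645) + 224/2182) + 3533 = (686*(-1/645) + 224*(1/2182)) + 3533 = (-686/645 + 112/1091) + 3533 = -676186/703695 + 3533 = 2485478249/703695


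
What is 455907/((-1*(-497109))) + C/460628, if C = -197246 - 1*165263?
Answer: 1418906815/10903920212 ≈ 0.13013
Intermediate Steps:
C = -362509 (C = -197246 - 165263 = -362509)
455907/((-1*(-497109))) + C/460628 = 455907/((-1*(-497109))) - 362509/460628 = 455907/497109 - 362509*1/460628 = 455907*(1/497109) - 51787/65804 = 151969/165703 - 51787/65804 = 1418906815/10903920212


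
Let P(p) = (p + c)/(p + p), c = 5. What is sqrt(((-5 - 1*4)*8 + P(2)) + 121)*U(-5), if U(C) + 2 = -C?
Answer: 3*sqrt(203)/2 ≈ 21.372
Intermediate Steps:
U(C) = -2 - C
P(p) = (5 + p)/(2*p) (P(p) = (p + 5)/(p + p) = (5 + p)/((2*p)) = (5 + p)*(1/(2*p)) = (5 + p)/(2*p))
sqrt(((-5 - 1*4)*8 + P(2)) + 121)*U(-5) = sqrt(((-5 - 1*4)*8 + (1/2)*(5 + 2)/2) + 121)*(-2 - 1*(-5)) = sqrt(((-5 - 4)*8 + (1/2)*(1/2)*7) + 121)*(-2 + 5) = sqrt((-9*8 + 7/4) + 121)*3 = sqrt((-72 + 7/4) + 121)*3 = sqrt(-281/4 + 121)*3 = sqrt(203/4)*3 = (sqrt(203)/2)*3 = 3*sqrt(203)/2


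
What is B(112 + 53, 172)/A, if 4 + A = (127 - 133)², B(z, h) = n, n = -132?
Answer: -33/8 ≈ -4.1250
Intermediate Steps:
B(z, h) = -132
A = 32 (A = -4 + (127 - 133)² = -4 + (-6)² = -4 + 36 = 32)
B(112 + 53, 172)/A = -132/32 = -132*1/32 = -33/8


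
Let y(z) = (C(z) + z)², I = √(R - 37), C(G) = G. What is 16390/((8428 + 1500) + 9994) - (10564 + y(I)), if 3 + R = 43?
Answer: -105339341/9961 ≈ -10575.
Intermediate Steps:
R = 40 (R = -3 + 43 = 40)
I = √3 (I = √(40 - 37) = √3 ≈ 1.7320)
y(z) = 4*z² (y(z) = (z + z)² = (2*z)² = 4*z²)
16390/((8428 + 1500) + 9994) - (10564 + y(I)) = 16390/((8428 + 1500) + 9994) - (10564 + 4*(√3)²) = 16390/(9928 + 9994) - (10564 + 4*3) = 16390/19922 - (10564 + 12) = 16390*(1/19922) - 1*10576 = 8195/9961 - 10576 = -105339341/9961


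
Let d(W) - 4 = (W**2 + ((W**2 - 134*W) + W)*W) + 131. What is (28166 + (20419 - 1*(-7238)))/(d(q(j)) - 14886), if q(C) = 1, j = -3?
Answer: -55823/14882 ≈ -3.7510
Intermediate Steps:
d(W) = 135 + W**2 + W*(W**2 - 133*W) (d(W) = 4 + ((W**2 + ((W**2 - 134*W) + W)*W) + 131) = 4 + ((W**2 + (W**2 - 133*W)*W) + 131) = 4 + ((W**2 + W*(W**2 - 133*W)) + 131) = 4 + (131 + W**2 + W*(W**2 - 133*W)) = 135 + W**2 + W*(W**2 - 133*W))
(28166 + (20419 - 1*(-7238)))/(d(q(j)) - 14886) = (28166 + (20419 - 1*(-7238)))/((135 + 1**3 - 132*1**2) - 14886) = (28166 + (20419 + 7238))/((135 + 1 - 132*1) - 14886) = (28166 + 27657)/((135 + 1 - 132) - 14886) = 55823/(4 - 14886) = 55823/(-14882) = 55823*(-1/14882) = -55823/14882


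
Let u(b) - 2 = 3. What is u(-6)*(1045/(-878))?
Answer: -5225/878 ≈ -5.9510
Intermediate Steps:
u(b) = 5 (u(b) = 2 + 3 = 5)
u(-6)*(1045/(-878)) = 5*(1045/(-878)) = 5*(1045*(-1/878)) = 5*(-1045/878) = -5225/878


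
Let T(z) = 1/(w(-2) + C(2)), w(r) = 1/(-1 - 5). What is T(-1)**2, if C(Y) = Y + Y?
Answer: 36/529 ≈ 0.068053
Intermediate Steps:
C(Y) = 2*Y
w(r) = -1/6 (w(r) = 1/(-6) = -1/6)
T(z) = 6/23 (T(z) = 1/(-1/6 + 2*2) = 1/(-1/6 + 4) = 1/(23/6) = 6/23)
T(-1)**2 = (6/23)**2 = 36/529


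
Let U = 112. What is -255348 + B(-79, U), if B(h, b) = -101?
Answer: -255449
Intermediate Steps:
-255348 + B(-79, U) = -255348 - 101 = -255449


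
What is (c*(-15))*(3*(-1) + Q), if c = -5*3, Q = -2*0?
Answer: -675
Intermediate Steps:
Q = 0
c = -15
(c*(-15))*(3*(-1) + Q) = (-15*(-15))*(3*(-1) + 0) = 225*(-3 + 0) = 225*(-3) = -675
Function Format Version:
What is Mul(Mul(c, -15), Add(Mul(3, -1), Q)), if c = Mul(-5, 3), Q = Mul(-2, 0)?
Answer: -675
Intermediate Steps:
Q = 0
c = -15
Mul(Mul(c, -15), Add(Mul(3, -1), Q)) = Mul(Mul(-15, -15), Add(Mul(3, -1), 0)) = Mul(225, Add(-3, 0)) = Mul(225, -3) = -675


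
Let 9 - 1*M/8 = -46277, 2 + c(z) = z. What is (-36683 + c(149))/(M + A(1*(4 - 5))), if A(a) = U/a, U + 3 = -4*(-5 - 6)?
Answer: -36536/370247 ≈ -0.098680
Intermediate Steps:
c(z) = -2 + z
M = 370288 (M = 72 - 8*(-46277) = 72 + 370216 = 370288)
U = 41 (U = -3 - 4*(-5 - 6) = -3 - 4*(-11) = -3 + 44 = 41)
A(a) = 41/a
(-36683 + c(149))/(M + A(1*(4 - 5))) = (-36683 + (-2 + 149))/(370288 + 41/((1*(4 - 5)))) = (-36683 + 147)/(370288 + 41/((1*(-1)))) = -36536/(370288 + 41/(-1)) = -36536/(370288 + 41*(-1)) = -36536/(370288 - 41) = -36536/370247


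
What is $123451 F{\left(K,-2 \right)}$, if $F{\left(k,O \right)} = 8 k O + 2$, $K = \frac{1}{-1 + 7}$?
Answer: $- \frac{246902}{3} \approx -82301.0$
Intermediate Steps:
$K = \frac{1}{6} \approx 0.16667$
$F{\left(k,O \right)} = 2 + 8 O k$ ($F{\left(k,O \right)} = 8 O k + 2 = 2 + 8 O k$)
$123451 F{\left(K,-2 \right)} = 123451 \left(2 + 8 \left(-2\right) \frac{1}{6}\right) = 123451 \left(2 - \frac{8}{3}\right) = 123451 \left(- \frac{2}{3}\right) = - \frac{246902}{3}$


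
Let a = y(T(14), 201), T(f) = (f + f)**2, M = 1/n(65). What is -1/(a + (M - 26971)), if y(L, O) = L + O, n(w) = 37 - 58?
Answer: 21/545707 ≈ 3.8482e-5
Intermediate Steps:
n(w) = -21
M = -1/21 (M = 1/(-21) = -1/21 ≈ -0.047619)
T(f) = 4*f**2 (T(f) = (2*f)**2 = 4*f**2)
a = 985 (a = 4*14**2 + 201 = 4*196 + 201 = 784 + 201 = 985)
-1/(a + (M - 26971)) = -1/(985 + (-1/21 - 26971)) = -1/(985 - 566392/21) = -1/(-545707/21) = -1*(-21/545707) = 21/545707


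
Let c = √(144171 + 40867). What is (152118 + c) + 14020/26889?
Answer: 4090314922/26889 + √185038 ≈ 1.5255e+5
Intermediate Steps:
c = √185038 ≈ 430.16
(152118 + c) + 14020/26889 = (152118 + √185038) + 14020/26889 = 4090314922/26889 + √185038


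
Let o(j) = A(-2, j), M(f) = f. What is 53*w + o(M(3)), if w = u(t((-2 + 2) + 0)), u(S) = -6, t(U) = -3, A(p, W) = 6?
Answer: -312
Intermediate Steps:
o(j) = 6
w = -6
53*w + o(M(3)) = 53*(-6) + 6 = -318 + 6 = -312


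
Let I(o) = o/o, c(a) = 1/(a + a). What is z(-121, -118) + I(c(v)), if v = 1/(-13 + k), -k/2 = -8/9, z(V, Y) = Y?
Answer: -117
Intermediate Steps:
k = 16/9 (k = -(-16)/9 = -2*(-8/9) = 16/9 ≈ 1.7778)
v = -9/101 (v = 1/(-13 + 16/9) = 1/(-101/9) = -9/101 ≈ -0.089109)
c(a) = 1/(2*a)
I(o) = 1
z(-121, -118) + I(c(v)) = -118 + 1 = -117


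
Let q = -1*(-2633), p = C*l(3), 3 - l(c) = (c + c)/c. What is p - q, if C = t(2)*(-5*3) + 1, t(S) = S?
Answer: -2662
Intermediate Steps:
l(c) = 1 (l(c) = 3 - (c + c)/c = 3 - 2*c/c = 3 - 1*2 = 3 - 2 = 1)
C = -29 (C = 2*(-5*3) + 1 = 2*(-15) + 1 = -30 + 1 = -29)
p = -29 (p = -29*1 = -29)
q = 2633
p - q = -29 - 1*2633 = -29 - 2633 = -2662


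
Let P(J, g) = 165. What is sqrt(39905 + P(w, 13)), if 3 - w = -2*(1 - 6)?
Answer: sqrt(40070) ≈ 200.17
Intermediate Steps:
w = -7 (w = 3 - (-2)*(1 - 6) = 3 - (-2)*(-5) = 3 - 1*10 = 3 - 10 = -7)
sqrt(39905 + P(w, 13)) = sqrt(39905 + 165) = sqrt(40070)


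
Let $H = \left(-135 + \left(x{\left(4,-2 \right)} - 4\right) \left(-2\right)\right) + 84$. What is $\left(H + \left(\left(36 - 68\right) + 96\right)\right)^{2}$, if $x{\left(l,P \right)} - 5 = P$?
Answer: $225$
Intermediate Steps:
$x{\left(l,P \right)} = 5 + P$
$H = -49$ ($H = \left(-135 + \left(\left(5 - 2\right) - 4\right) \left(-2\right)\right) + 84 = \left(-135 + \left(3 - 4\right) \left(-2\right)\right) + 84 = \left(-135 - -2\right) + 84 = \left(-135 + 2\right) + 84 = -133 + 84 = -49$)
$\left(H + \left(\left(36 - 68\right) + 96\right)\right)^{2} = \left(-49 + \left(\left(36 - 68\right) + 96\right)\right)^{2} = \left(-49 + \left(-32 + 96\right)\right)^{2} = \left(-49 + 64\right)^{2} = 15^{2} = 225$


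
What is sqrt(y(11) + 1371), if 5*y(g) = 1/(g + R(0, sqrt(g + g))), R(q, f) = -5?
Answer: sqrt(1233930)/30 ≈ 37.027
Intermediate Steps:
y(g) = 1/(5*(-5 + g)) (y(g) = 1/(5*(g - 5)) = 1/(5*(-5 + g)))
sqrt(y(11) + 1371) = sqrt(1/(5*(-5 + 11)) + 1371) = sqrt((1/5)/6 + 1371) = sqrt((1/5)*(1/6) + 1371) = sqrt(1/30 + 1371) = sqrt(41131/30) = sqrt(1233930)/30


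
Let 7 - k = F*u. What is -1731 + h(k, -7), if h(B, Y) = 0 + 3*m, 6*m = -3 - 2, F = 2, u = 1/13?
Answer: -3467/2 ≈ -1733.5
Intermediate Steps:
u = 1/13 ≈ 0.076923
m = -⅚ (m = (-3 - 2)/6 = (⅙)*(-5) = -⅚ ≈ -0.83333)
k = 89/13 (k = 7 - 2/13 = 89/13 ≈ 6.8462)
h(B, Y) = -5/2 (h(B, Y) = 0 + 3*(-⅚) = 0 - 5/2 = -5/2)
-1731 + h(k, -7) = -1731 - 5/2 = -3467/2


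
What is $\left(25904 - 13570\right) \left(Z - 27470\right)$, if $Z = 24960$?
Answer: $-30958340$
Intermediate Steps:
$\left(25904 - 13570\right) \left(Z - 27470\right) = \left(25904 - 13570\right) \left(24960 - 27470\right) = 12334 \left(-2510\right) = -30958340$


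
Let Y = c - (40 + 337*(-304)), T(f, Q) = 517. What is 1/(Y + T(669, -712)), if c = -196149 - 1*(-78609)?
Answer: -1/14615 ≈ -6.8423e-5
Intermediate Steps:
c = -117540 (c = -196149 + 78609 = -117540)
Y = -15132 (Y = -117540 - (40 + 337*(-304)) = -117540 - (40 - 102448) = -117540 - 1*(-102408) = -117540 + 102408 = -15132)
1/(Y + T(669, -712)) = 1/(-15132 + 517) = 1/(-14615) = -1/14615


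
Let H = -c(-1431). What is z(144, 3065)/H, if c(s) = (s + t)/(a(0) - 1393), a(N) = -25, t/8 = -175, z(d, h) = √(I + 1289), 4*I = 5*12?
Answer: -2836*√326/2831 ≈ -18.087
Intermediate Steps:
I = 15 (I = (5*12)/4 = (¼)*60 = 15)
z(d, h) = 2*√326 (z(d, h) = √(15 + 1289) = √1304 = 2*√326)
t = -1400 (t = 8*(-175) = -1400)
c(s) = 700/709 - s/1418 (c(s) = (s - 1400)/(-25 - 1393) = (-1400 + s)/(-1418) = (-1400 + s)*(-1/1418) = 700/709 - s/1418)
H = -2831/1418 (H = -(700/709 - 1/1418*(-1431)) = -(700/709 + 1431/1418) = -1*2831/1418 = -2831/1418 ≈ -1.9965)
z(144, 3065)/H = (2*√326)/(-2831/1418) = (2*√326)*(-1418/2831) = -2836*√326/2831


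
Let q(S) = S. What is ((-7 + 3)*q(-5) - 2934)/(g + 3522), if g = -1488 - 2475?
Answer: 2914/441 ≈ 6.6077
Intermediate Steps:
g = -3963
((-7 + 3)*q(-5) - 2934)/(g + 3522) = ((-7 + 3)*(-5) - 2934)/(-3963 + 3522) = (-4*(-5) - 2934)/(-441) = (20 - 2934)*(-1/441) = -2914*(-1/441) = 2914/441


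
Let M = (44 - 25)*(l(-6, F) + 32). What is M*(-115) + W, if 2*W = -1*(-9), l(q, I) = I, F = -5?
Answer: -117981/2 ≈ -58991.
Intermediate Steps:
M = 513 (M = (44 - 25)*(-5 + 32) = 19*27 = 513)
W = 9/2 (W = (-1*(-9))/2 = (½)*9 = 9/2 ≈ 4.5000)
M*(-115) + W = 513*(-115) + 9/2 = -58995 + 9/2 = -117981/2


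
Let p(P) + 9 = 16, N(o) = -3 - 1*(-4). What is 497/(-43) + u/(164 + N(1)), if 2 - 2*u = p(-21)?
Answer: -32845/2838 ≈ -11.573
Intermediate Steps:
N(o) = 1 (N(o) = -3 + 4 = 1)
p(P) = 7 (p(P) = -9 + 16 = 7)
u = -5/2 (u = 1 - ½*7 = 1 - 7/2 = -5/2 ≈ -2.5000)
497/(-43) + u/(164 + N(1)) = 497/(-43) - 5/(2*(164 + 1)) = 497*(-1/43) - 5/2/165 = -497/43 - 5/2*1/165 = -497/43 - 1/66 = -32845/2838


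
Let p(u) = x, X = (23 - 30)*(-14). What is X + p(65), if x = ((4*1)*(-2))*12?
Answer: 2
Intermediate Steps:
x = -96 (x = (4*(-2))*12 = -8*12 = -96)
X = 98 (X = -7*(-14) = 98)
p(u) = -96
X + p(65) = 98 - 96 = 2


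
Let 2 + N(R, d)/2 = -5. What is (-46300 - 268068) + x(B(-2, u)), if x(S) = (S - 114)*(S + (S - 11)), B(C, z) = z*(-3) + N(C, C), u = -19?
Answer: -319693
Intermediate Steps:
N(R, d) = -14 (N(R, d) = -4 + 2*(-5) = -4 - 10 = -14)
B(C, z) = -14 - 3*z (B(C, z) = z*(-3) - 14 = -3*z - 14 = -14 - 3*z)
x(S) = (-114 + S)*(-11 + 2*S) (x(S) = (-114 + S)*(S + (-11 + S)) = (-114 + S)*(-11 + 2*S))
(-46300 - 268068) + x(B(-2, u)) = (-46300 - 268068) + (1254 - 239*(-14 - 3*(-19)) + 2*(-14 - 3*(-19))**2) = -314368 + (1254 - 239*(-14 + 57) + 2*(-14 + 57)**2) = -314368 + (1254 - 239*43 + 2*43**2) = -314368 + (1254 - 10277 + 2*1849) = -314368 + (1254 - 10277 + 3698) = -314368 - 5325 = -319693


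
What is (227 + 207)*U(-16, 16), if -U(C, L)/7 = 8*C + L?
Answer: 340256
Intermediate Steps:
U(C, L) = -56*C - 7*L (U(C, L) = -7*(8*C + L) = -7*(L + 8*C) = -56*C - 7*L)
(227 + 207)*U(-16, 16) = (227 + 207)*(-56*(-16) - 7*16) = 434*(896 - 112) = 434*784 = 340256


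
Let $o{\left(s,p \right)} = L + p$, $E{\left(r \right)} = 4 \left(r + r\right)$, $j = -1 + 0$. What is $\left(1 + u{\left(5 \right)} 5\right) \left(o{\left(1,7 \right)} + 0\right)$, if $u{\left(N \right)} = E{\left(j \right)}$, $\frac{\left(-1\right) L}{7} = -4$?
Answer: $-1365$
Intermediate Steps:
$L = 28$ ($L = \left(-7\right) \left(-4\right) = 28$)
$j = -1$
$E{\left(r \right)} = 8 r$ ($E{\left(r \right)} = 4 \cdot 2 r = 8 r$)
$u{\left(N \right)} = -8$ ($u{\left(N \right)} = 8 \left(-1\right) = -8$)
$o{\left(s,p \right)} = 28 + p$
$\left(1 + u{\left(5 \right)} 5\right) \left(o{\left(1,7 \right)} + 0\right) = \left(1 - 40\right) \left(\left(28 + 7\right) + 0\right) = \left(1 - 40\right) \left(35 + 0\right) = \left(-39\right) 35 = -1365$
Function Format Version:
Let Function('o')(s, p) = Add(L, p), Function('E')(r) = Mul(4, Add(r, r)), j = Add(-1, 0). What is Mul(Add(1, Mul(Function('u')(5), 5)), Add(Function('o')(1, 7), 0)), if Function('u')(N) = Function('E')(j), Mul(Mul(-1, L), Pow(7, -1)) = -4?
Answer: -1365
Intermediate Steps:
L = 28 (L = Mul(-7, -4) = 28)
j = -1
Function('E')(r) = Mul(8, r) (Function('E')(r) = Mul(4, Mul(2, r)) = Mul(8, r))
Function('u')(N) = -8 (Function('u')(N) = Mul(8, -1) = -8)
Function('o')(s, p) = Add(28, p)
Mul(Add(1, Mul(Function('u')(5), 5)), Add(Function('o')(1, 7), 0)) = Mul(Add(1, Mul(-8, 5)), Add(Add(28, 7), 0)) = Mul(Add(1, -40), Add(35, 0)) = Mul(-39, 35) = -1365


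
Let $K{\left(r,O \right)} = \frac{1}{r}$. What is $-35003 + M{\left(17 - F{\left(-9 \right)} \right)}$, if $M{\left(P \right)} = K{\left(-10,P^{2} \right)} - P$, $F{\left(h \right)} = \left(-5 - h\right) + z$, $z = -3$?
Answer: $- \frac{350191}{10} \approx -35019.0$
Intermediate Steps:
$F{\left(h \right)} = -8 - h$ ($F{\left(h \right)} = \left(-5 - h\right) - 3 = -8 - h$)
$M{\left(P \right)} = - \frac{1}{10} - P$ ($M{\left(P \right)} = \frac{1}{-10} - P = - \frac{1}{10} - P$)
$-35003 + M{\left(17 - F{\left(-9 \right)} \right)} = -35003 - \left(\frac{171}{10} - \left(-8 - -9\right)\right) = -35003 - \left(\frac{171}{10} - \left(-8 + 9\right)\right) = -35003 - \left(\frac{171}{10} - 1\right) = -35003 - \frac{161}{10} = - \frac{350191}{10}$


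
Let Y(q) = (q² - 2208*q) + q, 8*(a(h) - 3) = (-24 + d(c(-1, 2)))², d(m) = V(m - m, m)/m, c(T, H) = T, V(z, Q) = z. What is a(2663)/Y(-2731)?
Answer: 25/4495226 ≈ 5.5615e-6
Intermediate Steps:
d(m) = 0 (d(m) = (m - m)/m = 0/m = 0)
a(h) = 75 (a(h) = 3 + (-24 + 0)²/8 = 3 + (⅛)*(-24)² = 3 + (⅛)*576 = 3 + 72 = 75)
Y(q) = q² - 2207*q
a(2663)/Y(-2731) = 75/((-2731*(-2207 - 2731))) = 75/((-2731*(-4938))) = 75/13485678 = 75*(1/13485678) = 25/4495226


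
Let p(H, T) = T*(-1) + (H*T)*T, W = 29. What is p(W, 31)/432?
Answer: 13919/216 ≈ 64.440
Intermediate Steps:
p(H, T) = -T + H*T²
p(W, 31)/432 = (31*(-1 + 29*31))/432 = (31*(-1 + 899))*(1/432) = (31*898)*(1/432) = 27838*(1/432) = 13919/216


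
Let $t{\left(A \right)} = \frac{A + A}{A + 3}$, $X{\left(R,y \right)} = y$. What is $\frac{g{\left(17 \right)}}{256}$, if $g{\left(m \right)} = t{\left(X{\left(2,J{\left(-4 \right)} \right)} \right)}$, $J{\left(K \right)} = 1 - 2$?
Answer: $- \frac{1}{256} \approx -0.0039063$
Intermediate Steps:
$J{\left(K \right)} = -1$ ($J{\left(K \right)} = 1 - 2 = -1$)
$t{\left(A \right)} = \frac{2 A}{3 + A}$
$g{\left(m \right)} = -1$ ($g{\left(m \right)} = 2 \left(-1\right) \frac{1}{3 - 1} = 2 \left(-1\right) \frac{1}{2} = -1$)
$\frac{g{\left(17 \right)}}{256} = - \frac{1}{256}$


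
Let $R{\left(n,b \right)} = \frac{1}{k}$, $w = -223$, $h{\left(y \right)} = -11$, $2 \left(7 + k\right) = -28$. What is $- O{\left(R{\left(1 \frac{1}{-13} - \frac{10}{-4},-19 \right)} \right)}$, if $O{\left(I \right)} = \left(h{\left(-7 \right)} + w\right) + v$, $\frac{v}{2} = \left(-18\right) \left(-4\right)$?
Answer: $90$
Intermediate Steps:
$k = -21$ ($k = -7 + \frac{1}{2} \left(-28\right) = -7 - 14 = -21$)
$v = 144$ ($v = 2 \left(\left(-18\right) \left(-4\right)\right) = 2 \cdot 72 = 144$)
$R{\left(n,b \right)} = - \frac{1}{21}$ ($R{\left(n,b \right)} = \frac{1}{-21} = - \frac{1}{21}$)
$O{\left(I \right)} = -90$ ($O{\left(I \right)} = \left(-11 - 223\right) + 144 = -234 + 144 = -90$)
$- O{\left(R{\left(1 \frac{1}{-13} - \frac{10}{-4},-19 \right)} \right)} = \left(-1\right) \left(-90\right) = 90$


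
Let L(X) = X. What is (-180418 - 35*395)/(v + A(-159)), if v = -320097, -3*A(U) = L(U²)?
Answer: 27749/46932 ≈ 0.59126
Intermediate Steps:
A(U) = -U²/3
(-180418 - 35*395)/(v + A(-159)) = (-180418 - 35*395)/(-320097 - ⅓*(-159)²) = (-180418 - 13825)/(-320097 - ⅓*25281) = -194243/(-320097 - 8427) = -194243/(-328524) = -194243*(-1/328524) = 27749/46932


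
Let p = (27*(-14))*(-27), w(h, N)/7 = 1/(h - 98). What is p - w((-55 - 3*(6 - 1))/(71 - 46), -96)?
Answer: 734837/72 ≈ 10206.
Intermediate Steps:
w(h, N) = 7/(-98 + h) (w(h, N) = 7/(h - 98) = 7/(-98 + h))
p = 10206 (p = -378*(-27) = 10206)
p - w((-55 - 3*(6 - 1))/(71 - 46), -96) = 10206 - 7/(-98 + (-55 - 3*(6 - 1))/(71 - 46)) = 10206 - 7/(-98 + (-55 - 3*5)/25) = 10206 - 7/(-98 + (-55 - 15)*(1/25)) = 10206 - 7/(-98 - 70*1/25) = 10206 - 7/(-98 - 14/5) = 10206 - 7/(-504/5) = 10206 - 7*(-5)/504 = 10206 - 1*(-5/72) = 10206 + 5/72 = 734837/72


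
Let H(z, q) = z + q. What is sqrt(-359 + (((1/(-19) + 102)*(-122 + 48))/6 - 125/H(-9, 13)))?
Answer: I*sqrt(21412221)/114 ≈ 40.591*I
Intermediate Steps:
H(z, q) = q + z
sqrt(-359 + (((1/(-19) + 102)*(-122 + 48))/6 - 125/H(-9, 13))) = sqrt(-359 + (((1/(-19) + 102)*(-122 + 48))/6 - 125/(13 - 9))) = sqrt(-359 + (((-1/19 + 102)*(-74))*(1/6) - 125/4)) = sqrt(-359 + (((1937/19)*(-74))*(1/6) - 125*1/4)) = sqrt(-359 + (-143338/19*1/6 - 125/4)) = sqrt(-359 + (-71669/57 - 125/4)) = sqrt(-359 - 293801/228) = sqrt(-375653/228) = I*sqrt(21412221)/114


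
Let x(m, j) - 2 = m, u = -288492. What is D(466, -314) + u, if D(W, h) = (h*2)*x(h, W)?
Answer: -92556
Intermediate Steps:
x(m, j) = 2 + m
D(W, h) = 2*h*(2 + h) (D(W, h) = (h*2)*(2 + h) = (2*h)*(2 + h) = 2*h*(2 + h))
D(466, -314) + u = 2*(-314)*(2 - 314) - 288492 = 2*(-314)*(-312) - 288492 = 195936 - 288492 = -92556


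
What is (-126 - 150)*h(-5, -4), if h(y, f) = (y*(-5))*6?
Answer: -41400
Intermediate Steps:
h(y, f) = -30*y (h(y, f) = -5*y*6 = -30*y)
(-126 - 150)*h(-5, -4) = (-126 - 150)*(-30*(-5)) = -276*150 = -41400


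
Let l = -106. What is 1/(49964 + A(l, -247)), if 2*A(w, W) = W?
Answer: 2/99681 ≈ 2.0064e-5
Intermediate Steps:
A(w, W) = W/2
1/(49964 + A(l, -247)) = 1/(49964 + (½)*(-247)) = 1/(49964 - 247/2) = 1/(99681/2) = 2/99681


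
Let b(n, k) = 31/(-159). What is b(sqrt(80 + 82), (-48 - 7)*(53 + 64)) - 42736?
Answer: -6795055/159 ≈ -42736.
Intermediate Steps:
b(n, k) = -31/159 (b(n, k) = 31*(-1/159) = -31/159)
b(sqrt(80 + 82), (-48 - 7)*(53 + 64)) - 42736 = -31/159 - 42736 = -6795055/159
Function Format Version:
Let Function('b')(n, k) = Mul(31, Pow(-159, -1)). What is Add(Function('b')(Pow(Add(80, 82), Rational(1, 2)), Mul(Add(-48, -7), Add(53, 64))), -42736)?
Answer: Rational(-6795055, 159) ≈ -42736.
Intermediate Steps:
Function('b')(n, k) = Rational(-31, 159) (Function('b')(n, k) = Mul(31, Rational(-1, 159)) = Rational(-31, 159))
Add(Function('b')(Pow(Add(80, 82), Rational(1, 2)), Mul(Add(-48, -7), Add(53, 64))), -42736) = Add(Rational(-31, 159), -42736) = Rational(-6795055, 159)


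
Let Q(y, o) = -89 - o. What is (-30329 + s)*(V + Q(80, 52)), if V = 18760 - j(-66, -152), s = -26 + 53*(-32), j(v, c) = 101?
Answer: -593520418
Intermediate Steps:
s = -1722 (s = -26 - 1696 = -1722)
V = 18659 (V = 18760 - 1*101 = 18760 - 101 = 18659)
(-30329 + s)*(V + Q(80, 52)) = (-30329 - 1722)*(18659 + (-89 - 1*52)) = -32051*(18659 + (-89 - 52)) = -32051*(18659 - 141) = -32051*18518 = -593520418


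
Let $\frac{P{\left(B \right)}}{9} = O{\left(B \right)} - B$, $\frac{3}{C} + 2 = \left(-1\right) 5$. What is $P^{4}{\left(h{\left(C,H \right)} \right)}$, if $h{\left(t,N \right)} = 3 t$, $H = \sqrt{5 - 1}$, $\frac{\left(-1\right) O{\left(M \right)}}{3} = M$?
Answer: $\frac{11019960576}{2401} \approx 4.5897 \cdot 10^{6}$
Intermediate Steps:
$O{\left(M \right)} = - 3 M$
$C = - \frac{3}{7}$ ($C = \frac{3}{-2 - 5} = \frac{3}{-7} = 3 \left(- \frac{1}{7}\right) = - \frac{3}{7} \approx -0.42857$)
$H = 2$ ($H = \sqrt{4} = 2$)
$P{\left(B \right)} = - 36 B$ ($P{\left(B \right)} = 9 \left(- 3 B - B\right) = 9 \left(- 4 B\right) = - 36 B$)
$P^{4}{\left(h{\left(C,H \right)} \right)} = \left(- 36 \cdot 3 \left(- \frac{3}{7}\right)\right)^{4} = \left(\left(-36\right) \left(- \frac{9}{7}\right)\right)^{4} = \left(\frac{324}{7}\right)^{4} = \frac{11019960576}{2401}$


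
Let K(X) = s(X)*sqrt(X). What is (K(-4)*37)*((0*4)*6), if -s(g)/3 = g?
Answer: 0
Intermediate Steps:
s(g) = -3*g
K(X) = -3*X**(3/2) (K(X) = (-3*X)*sqrt(X) = -3*X**(3/2))
(K(-4)*37)*((0*4)*6) = (-(-24)*I*37)*((0*4)*6) = (-(-24)*I*37)*(0*6) = ((24*I)*37)*0 = (888*I)*0 = 0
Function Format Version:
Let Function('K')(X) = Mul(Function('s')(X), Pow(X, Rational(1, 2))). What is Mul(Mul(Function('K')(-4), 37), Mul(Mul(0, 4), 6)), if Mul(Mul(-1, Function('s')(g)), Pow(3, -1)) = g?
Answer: 0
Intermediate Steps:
Function('s')(g) = Mul(-3, g)
Function('K')(X) = Mul(-3, Pow(X, Rational(3, 2))) (Function('K')(X) = Mul(Mul(-3, X), Pow(X, Rational(1, 2))) = Mul(-3, Pow(X, Rational(3, 2))))
Mul(Mul(Function('K')(-4), 37), Mul(Mul(0, 4), 6)) = Mul(Mul(Mul(-3, Pow(-4, Rational(3, 2))), 37), Mul(Mul(0, 4), 6)) = Mul(Mul(Mul(-3, Mul(-8, I)), 37), Mul(0, 6)) = Mul(Mul(Mul(24, I), 37), 0) = Mul(Mul(888, I), 0) = 0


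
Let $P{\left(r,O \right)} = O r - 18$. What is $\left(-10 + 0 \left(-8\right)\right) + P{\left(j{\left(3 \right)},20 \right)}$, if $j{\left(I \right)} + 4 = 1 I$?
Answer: $-48$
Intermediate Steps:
$j{\left(I \right)} = -4 + I$ ($j{\left(I \right)} = -4 + 1 I = -4 + I$)
$P{\left(r,O \right)} = -18 + O r$
$\left(-10 + 0 \left(-8\right)\right) + P{\left(j{\left(3 \right)},20 \right)} = \left(-10 + 0 \left(-8\right)\right) + \left(-18 + 20 \left(-4 + 3\right)\right) = \left(-10 + 0\right) + \left(-18 + 20 \left(-1\right)\right) = -10 - 38 = -48$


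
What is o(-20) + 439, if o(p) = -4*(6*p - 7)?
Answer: 947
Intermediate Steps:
o(p) = 28 - 24*p (o(p) = -4*(-7 + 6*p) = 28 - 24*p)
o(-20) + 439 = (28 - 24*(-20)) + 439 = (28 + 480) + 439 = 508 + 439 = 947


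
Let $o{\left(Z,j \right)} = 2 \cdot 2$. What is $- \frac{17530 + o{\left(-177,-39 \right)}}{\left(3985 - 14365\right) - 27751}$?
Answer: $\frac{17534}{38131} \approx 0.45984$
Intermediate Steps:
$o{\left(Z,j \right)} = 4$
$- \frac{17530 + o{\left(-177,-39 \right)}}{\left(3985 - 14365\right) - 27751} = - \frac{17530 + 4}{\left(3985 - 14365\right) - 27751} = - \frac{17534}{\left(3985 - 14365\right) - 27751} = - \frac{17534}{-10380 - 27751} = - \frac{17534}{-38131} = - \frac{17534 \left(-1\right)}{38131} = \left(-1\right) \left(- \frac{17534}{38131}\right) = \frac{17534}{38131}$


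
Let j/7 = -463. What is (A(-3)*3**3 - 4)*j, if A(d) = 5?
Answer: -424571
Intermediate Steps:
j = -3241 (j = 7*(-463) = -3241)
(A(-3)*3**3 - 4)*j = (5*3**3 - 4)*(-3241) = (5*27 - 4)*(-3241) = (135 - 4)*(-3241) = 131*(-3241) = -424571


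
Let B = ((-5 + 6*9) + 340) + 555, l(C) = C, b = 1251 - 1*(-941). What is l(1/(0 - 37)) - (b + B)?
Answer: -116033/37 ≈ -3136.0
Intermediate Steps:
b = 2192 (b = 1251 + 941 = 2192)
B = 944 (B = ((-5 + 54) + 340) + 555 = (49 + 340) + 555 = 389 + 555 = 944)
l(1/(0 - 37)) - (b + B) = 1/(0 - 37) - (2192 + 944) = 1/(-37) - 1*3136 = -1/37 - 3136 = -116033/37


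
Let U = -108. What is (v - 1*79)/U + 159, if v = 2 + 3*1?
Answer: 8623/54 ≈ 159.69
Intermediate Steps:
v = 5 (v = 2 + 3 = 5)
(v - 1*79)/U + 159 = (5 - 1*79)/(-108) + 159 = -(5 - 79)/108 + 159 = -1/108*(-74) + 159 = 37/54 + 159 = 8623/54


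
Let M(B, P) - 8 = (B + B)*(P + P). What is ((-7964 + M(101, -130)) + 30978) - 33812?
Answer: -63310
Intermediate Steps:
M(B, P) = 8 + 4*B*P (M(B, P) = 8 + (B + B)*(P + P) = 8 + (2*B)*(2*P) = 8 + 4*B*P)
((-7964 + M(101, -130)) + 30978) - 33812 = ((-7964 + (8 + 4*101*(-130))) + 30978) - 33812 = ((-7964 + (8 - 52520)) + 30978) - 33812 = ((-7964 - 52512) + 30978) - 33812 = (-60476 + 30978) - 33812 = -29498 - 33812 = -63310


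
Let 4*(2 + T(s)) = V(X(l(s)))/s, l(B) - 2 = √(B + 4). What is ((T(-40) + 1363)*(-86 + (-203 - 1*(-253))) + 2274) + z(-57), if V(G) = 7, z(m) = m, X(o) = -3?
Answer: -1871097/40 ≈ -46777.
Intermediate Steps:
l(B) = 2 + √(4 + B) (l(B) = 2 + √(B + 4) = 2 + √(4 + B))
T(s) = -2 + 7/(4*s) (T(s) = -2 + (7/s)/4 = -2 + 7/(4*s))
((T(-40) + 1363)*(-86 + (-203 - 1*(-253))) + 2274) + z(-57) = (((-2 + (7/4)/(-40)) + 1363)*(-86 + (-203 - 1*(-253))) + 2274) - 57 = (((-2 + (7/4)*(-1/40)) + 1363)*(-86 + (-203 + 253)) + 2274) - 57 = (((-2 - 7/160) + 1363)*(-86 + 50) + 2274) - 57 = ((-327/160 + 1363)*(-36) + 2274) - 57 = ((217753/160)*(-36) + 2274) - 57 = (-1959777/40 + 2274) - 57 = -1868817/40 - 57 = -1871097/40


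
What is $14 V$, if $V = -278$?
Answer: $-3892$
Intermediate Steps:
$14 V = 14 \left(-278\right) = -3892$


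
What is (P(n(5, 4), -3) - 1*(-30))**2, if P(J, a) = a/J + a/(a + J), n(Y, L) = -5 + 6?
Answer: 3249/4 ≈ 812.25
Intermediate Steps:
n(Y, L) = 1
P(J, a) = a/J + a/(J + a)
(P(n(5, 4), -3) - 1*(-30))**2 = (-3*(-3 + 2*1)/(1*(1 - 3)) - 1*(-30))**2 = (-3*1*(-3 + 2)/(-2) + 30)**2 = (-3*1*(-1/2)*(-1) + 30)**2 = (-3/2 + 30)**2 = (57/2)**2 = 3249/4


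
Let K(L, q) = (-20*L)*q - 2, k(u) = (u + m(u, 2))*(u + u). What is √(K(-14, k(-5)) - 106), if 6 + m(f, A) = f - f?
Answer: 2*√7673 ≈ 175.19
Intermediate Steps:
m(f, A) = -6 (m(f, A) = -6 + (f - f) = -6 + 0 = -6)
k(u) = 2*u*(-6 + u) (k(u) = (u - 6)*(u + u) = (-6 + u)*(2*u) = 2*u*(-6 + u))
K(L, q) = -2 - 20*L*q (K(L, q) = -20*L*q - 2 = -2 - 20*L*q)
√(K(-14, k(-5)) - 106) = √((-2 - 20*(-14)*2*(-5)*(-6 - 5)) - 106) = √((-2 - 20*(-14)*2*(-5)*(-11)) - 106) = √((-2 - 20*(-14)*110) - 106) = √((-2 + 30800) - 106) = √(30798 - 106) = √30692 = 2*√7673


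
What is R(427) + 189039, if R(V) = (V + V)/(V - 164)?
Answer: 49718111/263 ≈ 1.8904e+5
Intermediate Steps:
R(V) = 2*V/(-164 + V) (R(V) = (2*V)/(-164 + V) = 2*V/(-164 + V))
R(427) + 189039 = 2*427/(-164 + 427) + 189039 = 2*427/263 + 189039 = 2*427*(1/263) + 189039 = 854/263 + 189039 = 49718111/263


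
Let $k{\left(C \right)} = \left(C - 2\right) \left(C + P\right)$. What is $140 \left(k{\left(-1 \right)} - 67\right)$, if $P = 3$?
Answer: $-10220$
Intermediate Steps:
$k{\left(C \right)} = \left(-2 + C\right) \left(3 + C\right)$ ($k{\left(C \right)} = \left(C - 2\right) \left(C + 3\right) = \left(-2 + C\right) \left(3 + C\right)$)
$140 \left(k{\left(-1 \right)} - 67\right) = 140 \left(\left(-6 - 1 + \left(-1\right)^{2}\right) - 67\right) = 140 \left(\left(-6 - 1 + 1\right) - 67\right) = 140 \left(-6 - 67\right) = 140 \left(-73\right) = -10220$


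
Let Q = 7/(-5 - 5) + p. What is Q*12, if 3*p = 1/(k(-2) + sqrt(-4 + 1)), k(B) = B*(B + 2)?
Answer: -42/5 - 4*I*sqrt(3)/3 ≈ -8.4 - 2.3094*I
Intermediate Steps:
k(B) = B*(2 + B)
p = -I*sqrt(3)/9 (p = 1/(3*(-2*(2 - 2) + sqrt(-4 + 1))) = 1/(3*(-2*0 + sqrt(-3))) = 1/(3*(0 + I*sqrt(3))) = 1/(3*((I*sqrt(3)))) = (-I*sqrt(3)/3)/3 = -I*sqrt(3)/9 ≈ -0.19245*I)
Q = -7/10 - I*sqrt(3)/9 (Q = 7/(-5 - 5) - I*sqrt(3)/9 = 7/(-10) - I*sqrt(3)/9 = 7*(-1/10) - I*sqrt(3)/9 = -7/10 - I*sqrt(3)/9 ≈ -0.7 - 0.19245*I)
Q*12 = (-7/10 - I*sqrt(3)/9)*12 = -42/5 - 4*I*sqrt(3)/3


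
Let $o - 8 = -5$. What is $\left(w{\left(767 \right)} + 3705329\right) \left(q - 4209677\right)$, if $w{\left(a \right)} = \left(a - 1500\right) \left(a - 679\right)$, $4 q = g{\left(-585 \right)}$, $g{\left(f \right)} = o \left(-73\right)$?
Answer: $- \frac{61307586394775}{4} \approx -1.5327 \cdot 10^{13}$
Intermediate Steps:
$o = 3$ ($o = 8 - 5 = 3$)
$g{\left(f \right)} = -219$ ($g{\left(f \right)} = 3 \left(-73\right) = -219$)
$q = - \frac{219}{4}$ ($q = \frac{1}{4} \left(-219\right) = - \frac{219}{4} \approx -54.75$)
$w{\left(a \right)} = \left(-1500 + a\right) \left(-679 + a\right)$
$\left(w{\left(767 \right)} + 3705329\right) \left(q - 4209677\right) = \left(\left(1018500 + 767^{2} - 1671293\right) + 3705329\right) \left(- \frac{219}{4} - 4209677\right) = \left(\left(1018500 + 588289 - 1671293\right) + 3705329\right) \left(- \frac{16838927}{4}\right) = \left(-64504 + 3705329\right) \left(- \frac{16838927}{4}\right) = 3640825 \left(- \frac{16838927}{4}\right) = - \frac{61307586394775}{4}$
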